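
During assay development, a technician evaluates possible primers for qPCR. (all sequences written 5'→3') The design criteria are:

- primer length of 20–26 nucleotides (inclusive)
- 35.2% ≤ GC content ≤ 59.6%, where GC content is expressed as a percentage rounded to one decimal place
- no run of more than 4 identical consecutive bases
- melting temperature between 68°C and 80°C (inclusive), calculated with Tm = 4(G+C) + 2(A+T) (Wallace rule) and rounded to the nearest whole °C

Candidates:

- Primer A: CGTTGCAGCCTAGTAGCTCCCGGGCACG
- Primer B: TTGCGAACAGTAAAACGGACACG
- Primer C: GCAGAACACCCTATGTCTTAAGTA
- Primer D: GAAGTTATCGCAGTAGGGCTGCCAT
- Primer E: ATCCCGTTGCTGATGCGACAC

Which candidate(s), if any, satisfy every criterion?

Primer B, Primer C and Primer D.

Primer A (28 nt, A=4 T=5 G=9 C=10): length 28, outside 20–26 ✗; GC 19/28 = 67.9%, outside 35.2–59.6% ✗; longest run = 3 ✓; Tm = 2·9 + 4·19 = 94°C, outside 68–80°C ✗ — fails.
Primer B (23 nt, A=9 T=3 G=6 C=5): length 23 ✓; GC 11/23 = 47.8% ✓; longest run = 4 ✓; Tm = 2·12 + 4·11 = 68°C ✓ — passes.
Primer C (24 nt, A=8 T=6 G=4 C=6): length 24 ✓; GC 10/24 = 41.7% ✓; longest run = 3 ✓; Tm = 2·14 + 4·10 = 68°C ✓ — passes.
Primer D (25 nt, A=6 T=6 G=8 C=5): length 25 ✓; GC 13/25 = 52.0% ✓; longest run = 3 ✓; Tm = 2·12 + 4·13 = 76°C ✓ — passes.
Primer E (21 nt, A=4 T=5 G=5 C=7): length 21 ✓; GC 12/21 = 57.1% ✓; longest run = 3 ✓; Tm = 2·9 + 4·12 = 66°C, outside 68–80°C ✗ — fails.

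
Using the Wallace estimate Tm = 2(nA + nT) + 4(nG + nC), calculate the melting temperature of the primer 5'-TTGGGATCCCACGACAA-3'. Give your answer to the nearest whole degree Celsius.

52°C

Base counts: A=5, T=3, G=4, C=5 (length 17).
Tm = 2·(5+3) + 4·(4+5) = 2·8 + 4·9 = 16 + 36 = 52°C.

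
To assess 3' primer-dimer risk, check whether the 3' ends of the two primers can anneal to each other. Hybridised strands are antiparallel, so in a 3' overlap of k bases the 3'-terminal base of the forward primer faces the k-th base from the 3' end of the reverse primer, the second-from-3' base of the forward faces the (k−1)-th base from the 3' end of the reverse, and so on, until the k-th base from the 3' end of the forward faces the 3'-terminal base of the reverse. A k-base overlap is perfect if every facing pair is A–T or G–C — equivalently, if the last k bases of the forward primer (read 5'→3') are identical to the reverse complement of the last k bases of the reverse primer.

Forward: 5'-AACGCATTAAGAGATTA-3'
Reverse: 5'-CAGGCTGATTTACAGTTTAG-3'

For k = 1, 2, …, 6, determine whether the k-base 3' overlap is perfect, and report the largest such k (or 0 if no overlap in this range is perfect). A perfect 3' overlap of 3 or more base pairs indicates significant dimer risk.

Last 6 bases (5'→3') — forward …AGATTA, reverse …GTTTAG.
Reverse complement of the reverse primer's last 6 bases: CTAAAC; its first k bases are the reverse complement of the reverse primer's last k bases, so a perfect k-base overlap needs the forward primer's last k bases to equal them.
Comparing (forward last k vs required): k=1: A vs C ✗; k=2: TA vs CT ✗; k=3: TTA vs CTA ✗; k=4: ATTA vs CTAA ✗; k=5: GATTA vs CTAAA ✗; k=6: AGATTA vs CTAAAC ✗.
No overlap length from 1 to 6 is perfect, so the longest perfect 3' overlap is 0.

Longest perfect overlap: 0 complementary base pairs; below the dimer-risk threshold (threshold 3).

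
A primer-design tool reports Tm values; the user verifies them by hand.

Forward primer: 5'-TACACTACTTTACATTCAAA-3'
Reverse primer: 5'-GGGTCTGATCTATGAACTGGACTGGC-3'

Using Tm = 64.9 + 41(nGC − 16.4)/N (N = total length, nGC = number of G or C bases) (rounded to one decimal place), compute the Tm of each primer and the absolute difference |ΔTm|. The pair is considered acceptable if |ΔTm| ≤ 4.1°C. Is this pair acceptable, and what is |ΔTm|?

Forward: G+C = 5, N = 20 → Tm = 64.9 + 41·(5 − 16.4)/20 = 41.5°C.
Reverse: G+C = 14, N = 26 → Tm = 64.9 + 41·(14 − 16.4)/26 = 61.1°C.
|ΔTm| = |41.5 − 61.1| = 19.6°C, > 4.1°C.

|ΔTm| = 19.6°C; the pair is not acceptable.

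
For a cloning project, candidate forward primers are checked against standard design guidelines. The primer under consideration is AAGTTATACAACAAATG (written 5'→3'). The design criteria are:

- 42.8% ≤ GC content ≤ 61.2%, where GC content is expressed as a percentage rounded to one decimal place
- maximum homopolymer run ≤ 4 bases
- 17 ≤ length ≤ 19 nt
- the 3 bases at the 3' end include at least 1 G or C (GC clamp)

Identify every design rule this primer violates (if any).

Fails: GC content.

Base counts: A=9, T=4, G=2, C=2 (length 17).
GC content: GC 4/17 = 23.5%, outside 42.8–61.2% ✗
homopolymer run: longest run = 3 ✓
length: length 17 ✓
GC clamp: 3' end ATG has 1 G/C ✓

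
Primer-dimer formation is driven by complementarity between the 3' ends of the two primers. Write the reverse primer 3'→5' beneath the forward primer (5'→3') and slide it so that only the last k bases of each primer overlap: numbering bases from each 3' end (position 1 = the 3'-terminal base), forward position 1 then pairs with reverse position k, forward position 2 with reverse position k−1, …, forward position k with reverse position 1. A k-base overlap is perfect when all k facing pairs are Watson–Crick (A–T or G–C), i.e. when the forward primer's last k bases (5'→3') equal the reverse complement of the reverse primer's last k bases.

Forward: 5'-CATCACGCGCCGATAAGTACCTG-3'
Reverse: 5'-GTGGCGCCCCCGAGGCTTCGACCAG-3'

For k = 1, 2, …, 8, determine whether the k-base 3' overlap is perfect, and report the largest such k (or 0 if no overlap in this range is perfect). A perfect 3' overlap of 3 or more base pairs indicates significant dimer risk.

Longest perfect overlap: 3 complementary base pairs; significant dimer risk (threshold 3).

Last 8 bases (5'→3') — forward …AGTACCTG, reverse …TCGACCAG.
Reverse complement of the reverse primer's last 8 bases: CTGGTCGA; its first k bases are the reverse complement of the reverse primer's last k bases, so a perfect k-base overlap needs the forward primer's last k bases to equal them.
Comparing (forward last k vs required): k=1: G vs C ✗; k=2: TG vs CT ✗; k=3: CTG vs CTG ✓; k=4: CCTG vs CTGG ✗; k=5: ACCTG vs CTGGT ✗; k=6: TACCTG vs CTGGTC ✗; k=7: GTACCTG vs CTGGTCG ✗; k=8: AGTACCTG vs CTGGTCGA ✗.
Only k = 3 is perfect, so the longest perfect 3' overlap is 3.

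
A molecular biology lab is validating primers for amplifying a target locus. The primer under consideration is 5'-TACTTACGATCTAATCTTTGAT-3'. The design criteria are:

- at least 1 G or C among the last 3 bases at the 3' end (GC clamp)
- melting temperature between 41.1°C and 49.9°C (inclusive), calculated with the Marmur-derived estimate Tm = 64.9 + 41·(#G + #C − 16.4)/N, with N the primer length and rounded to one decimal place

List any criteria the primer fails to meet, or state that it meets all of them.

Meets all criteria.

Base counts: A=6, T=10, G=2, C=4 (length 22).
GC clamp: 3' end GAT has 1 G/C ✓
Tm: Tm = 64.9 + 41·(6 − 16.4)/22 = 45.5°C ✓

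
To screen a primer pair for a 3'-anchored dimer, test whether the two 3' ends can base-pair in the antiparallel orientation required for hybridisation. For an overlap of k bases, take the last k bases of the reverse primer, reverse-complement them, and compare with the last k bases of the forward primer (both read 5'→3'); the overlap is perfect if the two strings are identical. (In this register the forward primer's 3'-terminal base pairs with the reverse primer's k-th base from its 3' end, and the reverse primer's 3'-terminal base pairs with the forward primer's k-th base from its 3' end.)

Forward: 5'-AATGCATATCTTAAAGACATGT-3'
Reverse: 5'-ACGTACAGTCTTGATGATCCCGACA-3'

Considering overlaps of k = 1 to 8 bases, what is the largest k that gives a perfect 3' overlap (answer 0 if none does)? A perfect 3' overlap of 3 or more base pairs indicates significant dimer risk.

Longest perfect overlap: 3 complementary base pairs; significant dimer risk (threshold 3).

Last 8 bases (5'→3') — forward …AGACATGT, reverse …TCCCGACA.
Reverse complement of the reverse primer's last 8 bases: TGTCGGGA; its first k bases are the reverse complement of the reverse primer's last k bases, so a perfect k-base overlap needs the forward primer's last k bases to equal them.
Comparing (forward last k vs required): k=1: T vs T ✓; k=2: GT vs TG ✗; k=3: TGT vs TGT ✓; k=4: ATGT vs TGTC ✗; k=5: CATGT vs TGTCG ✗; k=6: ACATGT vs TGTCGG ✗; k=7: GACATGT vs TGTCGGG ✗; k=8: AGACATGT vs TGTCGGGA ✗.
Perfect overlaps at k = 1, 3; the largest is 3.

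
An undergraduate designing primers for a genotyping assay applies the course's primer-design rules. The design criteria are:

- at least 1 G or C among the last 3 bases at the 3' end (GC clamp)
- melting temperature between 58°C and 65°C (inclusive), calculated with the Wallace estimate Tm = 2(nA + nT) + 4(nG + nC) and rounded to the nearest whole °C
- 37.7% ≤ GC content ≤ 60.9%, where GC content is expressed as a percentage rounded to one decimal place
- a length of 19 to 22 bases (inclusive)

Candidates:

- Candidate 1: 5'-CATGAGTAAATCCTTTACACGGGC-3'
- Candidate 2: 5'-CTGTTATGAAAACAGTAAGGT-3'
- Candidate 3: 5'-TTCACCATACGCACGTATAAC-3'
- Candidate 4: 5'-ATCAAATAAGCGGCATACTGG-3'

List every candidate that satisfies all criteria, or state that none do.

Candidate 1 (24 nt, A=7 T=6 G=5 C=6): 3' end GGC has 3 G/C ✓; Tm = 2·13 + 4·11 = 70°C, outside 58–65°C ✗; GC 11/24 = 45.8% ✓; length 24, outside 19–22 ✗ — fails.
Candidate 2 (21 nt, A=8 T=6 G=5 C=2): 3' end GGT has 2 G/C ✓; Tm = 2·14 + 4·7 = 56°C, outside 58–65°C ✗; GC 7/21 = 33.3%, outside 37.7–60.9% ✗; length 21 ✓ — fails.
Candidate 3 (21 nt, A=7 T=5 G=2 C=7): 3' end AAC has 1 G/C ✓; Tm = 2·12 + 4·9 = 60°C ✓; GC 9/21 = 42.9% ✓; length 21 ✓ — passes.
Candidate 4 (21 nt, A=8 T=4 G=5 C=4): 3' end TGG has 2 G/C ✓; Tm = 2·12 + 4·9 = 60°C ✓; GC 9/21 = 42.9% ✓; length 21 ✓ — passes.

Candidate 3 and Candidate 4.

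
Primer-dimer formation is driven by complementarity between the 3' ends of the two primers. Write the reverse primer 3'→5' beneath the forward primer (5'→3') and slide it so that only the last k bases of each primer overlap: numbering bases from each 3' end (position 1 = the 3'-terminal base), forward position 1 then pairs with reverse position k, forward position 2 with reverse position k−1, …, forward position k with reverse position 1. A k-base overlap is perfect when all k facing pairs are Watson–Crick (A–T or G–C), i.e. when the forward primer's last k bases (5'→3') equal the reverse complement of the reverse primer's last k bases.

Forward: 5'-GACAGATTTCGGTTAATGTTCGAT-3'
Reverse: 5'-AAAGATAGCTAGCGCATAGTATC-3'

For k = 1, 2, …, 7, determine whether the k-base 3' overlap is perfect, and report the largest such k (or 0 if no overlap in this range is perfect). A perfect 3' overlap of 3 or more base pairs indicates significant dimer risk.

Longest perfect overlap: 3 complementary base pairs; significant dimer risk (threshold 3).

Last 7 bases (5'→3') — forward …GTTCGAT, reverse …TAGTATC.
Reverse complement of the reverse primer's last 7 bases: GATACTA; its first k bases are the reverse complement of the reverse primer's last k bases, so a perfect k-base overlap needs the forward primer's last k bases to equal them.
Comparing (forward last k vs required): k=1: T vs G ✗; k=2: AT vs GA ✗; k=3: GAT vs GAT ✓; k=4: CGAT vs GATA ✗; k=5: TCGAT vs GATAC ✗; k=6: TTCGAT vs GATACT ✗; k=7: GTTCGAT vs GATACTA ✗.
Only k = 3 is perfect, so the longest perfect 3' overlap is 3.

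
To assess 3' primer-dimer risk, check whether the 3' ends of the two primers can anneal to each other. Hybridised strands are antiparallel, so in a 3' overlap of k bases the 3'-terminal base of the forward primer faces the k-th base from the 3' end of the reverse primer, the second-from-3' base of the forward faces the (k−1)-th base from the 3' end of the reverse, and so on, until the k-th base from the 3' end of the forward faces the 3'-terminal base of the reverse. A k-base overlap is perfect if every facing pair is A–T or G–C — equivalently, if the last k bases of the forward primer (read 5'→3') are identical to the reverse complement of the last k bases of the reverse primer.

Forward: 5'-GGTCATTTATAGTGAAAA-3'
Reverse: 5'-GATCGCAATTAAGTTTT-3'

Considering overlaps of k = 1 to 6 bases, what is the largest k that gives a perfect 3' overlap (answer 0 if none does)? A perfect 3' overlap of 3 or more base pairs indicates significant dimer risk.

Last 6 bases (5'→3') — forward …TGAAAA, reverse …AGTTTT.
Reverse complement of the reverse primer's last 6 bases: AAAACT; its first k bases are the reverse complement of the reverse primer's last k bases, so a perfect k-base overlap needs the forward primer's last k bases to equal them.
Comparing (forward last k vs required): k=1: A vs A ✓; k=2: AA vs AA ✓; k=3: AAA vs AAA ✓; k=4: AAAA vs AAAA ✓; k=5: GAAAA vs AAAAC ✗; k=6: TGAAAA vs AAAACT ✗.
Perfect overlaps at k = 1, 2, 3, 4; the largest is 4.

Longest perfect overlap: 4 complementary base pairs; significant dimer risk (threshold 3).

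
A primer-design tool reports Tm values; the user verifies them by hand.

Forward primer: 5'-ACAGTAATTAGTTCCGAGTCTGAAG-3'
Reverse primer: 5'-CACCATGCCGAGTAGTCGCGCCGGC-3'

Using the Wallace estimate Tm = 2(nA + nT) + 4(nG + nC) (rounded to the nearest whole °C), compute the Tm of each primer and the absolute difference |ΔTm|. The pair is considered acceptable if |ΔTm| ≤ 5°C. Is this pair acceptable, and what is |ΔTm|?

Forward: A=8 T=7 G=6 C=4 → Tm = 2·15 + 4·10 = 70°C.
Reverse: A=4 T=3 G=8 C=10 → Tm = 2·7 + 4·18 = 86°C.
|ΔTm| = |70 − 86| = 16°C, > 5°C.

|ΔTm| = 16°C; the pair is not acceptable.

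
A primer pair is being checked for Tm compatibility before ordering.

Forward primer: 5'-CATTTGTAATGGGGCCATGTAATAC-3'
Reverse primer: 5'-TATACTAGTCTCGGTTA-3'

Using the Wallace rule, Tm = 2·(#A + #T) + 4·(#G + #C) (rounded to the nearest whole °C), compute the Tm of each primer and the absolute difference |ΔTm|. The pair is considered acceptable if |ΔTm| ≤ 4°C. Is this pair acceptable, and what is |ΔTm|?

Forward: A=7 T=8 G=6 C=4 → Tm = 2·15 + 4·10 = 70°C.
Reverse: A=4 T=7 G=3 C=3 → Tm = 2·11 + 4·6 = 46°C.
|ΔTm| = |70 − 46| = 24°C, > 4°C.

|ΔTm| = 24°C; the pair is not acceptable.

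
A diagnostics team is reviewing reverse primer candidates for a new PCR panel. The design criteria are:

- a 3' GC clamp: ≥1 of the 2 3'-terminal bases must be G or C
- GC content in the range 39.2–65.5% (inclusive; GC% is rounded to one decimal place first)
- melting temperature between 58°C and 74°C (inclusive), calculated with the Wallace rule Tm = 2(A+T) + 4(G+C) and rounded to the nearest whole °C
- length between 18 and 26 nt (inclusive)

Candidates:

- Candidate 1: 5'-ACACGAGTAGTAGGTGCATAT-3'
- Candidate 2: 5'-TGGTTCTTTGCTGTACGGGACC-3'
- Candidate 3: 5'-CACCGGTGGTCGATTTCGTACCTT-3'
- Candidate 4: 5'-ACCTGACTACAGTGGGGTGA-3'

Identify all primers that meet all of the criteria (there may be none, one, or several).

Candidate 1 (21 nt, A=7 T=5 G=6 C=3): 3' end AT has 0 G/C, need ≥1 ✗; GC 9/21 = 42.9% ✓; Tm = 2·12 + 4·9 = 60°C ✓; length 21 ✓ — fails.
Candidate 2 (22 nt, A=2 T=8 G=7 C=5): 3' end CC has 2 G/C ✓; GC 12/22 = 54.5% ✓; Tm = 2·10 + 4·12 = 68°C ✓; length 22 ✓ — passes.
Candidate 3 (24 nt, A=3 T=8 G=6 C=7): 3' end TT has 0 G/C, need ≥1 ✗; GC 13/24 = 54.2% ✓; Tm = 2·11 + 4·13 = 74°C ✓; length 24 ✓ — fails.
Candidate 4 (20 nt, A=5 T=4 G=7 C=4): 3' end GA has 1 G/C ✓; GC 11/20 = 55.0% ✓; Tm = 2·9 + 4·11 = 62°C ✓; length 20 ✓ — passes.

Candidate 2 and Candidate 4.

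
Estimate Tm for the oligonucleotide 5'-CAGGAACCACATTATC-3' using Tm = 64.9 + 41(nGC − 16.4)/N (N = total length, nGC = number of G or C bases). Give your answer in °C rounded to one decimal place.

40.8°C

Base counts: A=6, T=3, G=2, C=5; G+C = 7, N = 16.
Tm = 64.9 + 41·(7 − 16.4)/16 = 64.9 + -385.40/16 = 40.8°C.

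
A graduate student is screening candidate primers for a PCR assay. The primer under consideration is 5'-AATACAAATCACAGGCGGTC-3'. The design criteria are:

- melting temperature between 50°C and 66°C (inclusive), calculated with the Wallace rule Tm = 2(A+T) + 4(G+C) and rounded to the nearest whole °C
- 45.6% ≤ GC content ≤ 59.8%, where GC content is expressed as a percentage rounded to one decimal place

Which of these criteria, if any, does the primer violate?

Base counts: A=8, T=3, G=4, C=5 (length 20).
Tm: Tm = 2·11 + 4·9 = 58°C ✓
GC content: GC 9/20 = 45.0%, outside 45.6–59.8% ✗

Fails: GC content.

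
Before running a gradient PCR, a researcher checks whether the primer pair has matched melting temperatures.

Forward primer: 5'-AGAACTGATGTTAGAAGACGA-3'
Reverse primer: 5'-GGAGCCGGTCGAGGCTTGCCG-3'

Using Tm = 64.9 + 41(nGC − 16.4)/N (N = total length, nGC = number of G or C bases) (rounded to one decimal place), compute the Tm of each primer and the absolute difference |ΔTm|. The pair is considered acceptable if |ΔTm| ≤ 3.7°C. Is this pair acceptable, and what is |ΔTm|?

Forward: G+C = 8, N = 21 → Tm = 64.9 + 41·(8 − 16.4)/21 = 48.5°C.
Reverse: G+C = 16, N = 21 → Tm = 64.9 + 41·(16 − 16.4)/21 = 64.1°C.
|ΔTm| = |48.5 − 64.1| = 15.6°C, > 3.7°C.

|ΔTm| = 15.6°C; the pair is not acceptable.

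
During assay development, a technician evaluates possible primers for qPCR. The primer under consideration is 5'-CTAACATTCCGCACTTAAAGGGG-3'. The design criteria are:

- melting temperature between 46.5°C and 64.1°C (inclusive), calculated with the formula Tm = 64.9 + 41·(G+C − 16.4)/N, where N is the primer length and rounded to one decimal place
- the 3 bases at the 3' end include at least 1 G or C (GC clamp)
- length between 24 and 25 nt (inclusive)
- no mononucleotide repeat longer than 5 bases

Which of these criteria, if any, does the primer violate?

Fails: length.

Base counts: A=7, T=5, G=5, C=6 (length 23).
Tm: Tm = 64.9 + 41·(11 − 16.4)/23 = 55.3°C ✓
GC clamp: 3' end GGG has 3 G/C ✓
length: length 23, outside 24–25 ✗
homopolymer run: longest run = 4 ✓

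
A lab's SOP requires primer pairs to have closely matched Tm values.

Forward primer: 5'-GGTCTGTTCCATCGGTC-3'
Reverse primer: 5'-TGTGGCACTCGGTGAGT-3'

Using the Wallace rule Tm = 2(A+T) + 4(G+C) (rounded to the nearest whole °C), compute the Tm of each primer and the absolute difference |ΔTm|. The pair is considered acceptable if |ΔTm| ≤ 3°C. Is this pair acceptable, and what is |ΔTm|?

Forward: A=1 T=6 G=5 C=5 → Tm = 2·7 + 4·10 = 54°C.
Reverse: A=2 T=5 G=7 C=3 → Tm = 2·7 + 4·10 = 54°C.
|ΔTm| = |54 − 54| = 0°C, ≤ 3°C.

|ΔTm| = 0°C; the pair is acceptable.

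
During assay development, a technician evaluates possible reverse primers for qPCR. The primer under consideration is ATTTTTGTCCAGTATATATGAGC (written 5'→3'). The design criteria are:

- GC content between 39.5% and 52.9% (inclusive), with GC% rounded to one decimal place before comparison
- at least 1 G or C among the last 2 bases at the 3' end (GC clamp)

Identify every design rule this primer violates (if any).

Base counts: A=6, T=10, G=4, C=3 (length 23).
GC content: GC 7/23 = 30.4%, outside 39.5–52.9% ✗
GC clamp: 3' end GC has 2 G/C ✓

Fails: GC content.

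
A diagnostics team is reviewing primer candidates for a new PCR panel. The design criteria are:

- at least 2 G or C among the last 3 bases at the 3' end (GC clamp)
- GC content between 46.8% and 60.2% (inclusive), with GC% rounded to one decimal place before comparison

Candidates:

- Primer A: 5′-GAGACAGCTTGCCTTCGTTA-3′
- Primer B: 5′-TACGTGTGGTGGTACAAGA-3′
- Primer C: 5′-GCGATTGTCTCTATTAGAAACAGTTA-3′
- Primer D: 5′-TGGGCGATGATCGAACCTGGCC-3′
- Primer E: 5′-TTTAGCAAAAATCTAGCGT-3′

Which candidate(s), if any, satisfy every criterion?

None of the candidates satisfy all criteria.

Primer A (20 nt, A=4 T=6 G=5 C=5): 3' end TTA has 0 G/C, need ≥2 ✗; GC 10/20 = 50.0% ✓ — fails.
Primer B (19 nt, A=5 T=5 G=7 C=2): 3' end AGA has 1 G/C, need ≥2 ✗; GC 9/19 = 47.4% ✓ — fails.
Primer C (26 nt, A=8 T=9 G=5 C=4): 3' end TTA has 0 G/C, need ≥2 ✗; GC 9/26 = 34.6%, outside 46.8–60.2% ✗ — fails.
Primer D (22 nt, A=4 T=4 G=8 C=6): 3' end GCC has 3 G/C ✓; GC 14/22 = 63.6%, outside 46.8–60.2% ✗ — fails.
Primer E (19 nt, A=7 T=6 G=3 C=3): 3' end CGT has 2 G/C ✓; GC 6/19 = 31.6%, outside 46.8–60.2% ✗ — fails.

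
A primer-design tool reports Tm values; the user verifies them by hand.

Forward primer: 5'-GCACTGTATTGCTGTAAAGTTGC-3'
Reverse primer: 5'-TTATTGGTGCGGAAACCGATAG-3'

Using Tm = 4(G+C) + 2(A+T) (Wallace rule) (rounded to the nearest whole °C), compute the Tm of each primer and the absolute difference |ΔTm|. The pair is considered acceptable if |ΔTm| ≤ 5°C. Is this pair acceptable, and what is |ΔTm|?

|ΔTm| = 2°C; the pair is acceptable.

Forward: A=5 T=8 G=6 C=4 → Tm = 2·13 + 4·10 = 66°C.
Reverse: A=6 T=6 G=7 C=3 → Tm = 2·12 + 4·10 = 64°C.
|ΔTm| = |66 − 64| = 2°C, ≤ 5°C.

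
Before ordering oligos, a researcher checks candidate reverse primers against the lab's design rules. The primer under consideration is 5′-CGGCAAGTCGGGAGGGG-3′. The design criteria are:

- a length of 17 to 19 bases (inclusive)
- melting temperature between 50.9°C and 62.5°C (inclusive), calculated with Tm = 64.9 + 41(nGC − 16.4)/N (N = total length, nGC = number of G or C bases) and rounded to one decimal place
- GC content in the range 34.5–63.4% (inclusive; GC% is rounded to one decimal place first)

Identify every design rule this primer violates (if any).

Base counts: A=3, T=1, G=10, C=3 (length 17).
length: length 17 ✓
Tm: Tm = 64.9 + 41·(13 − 16.4)/17 = 56.7°C ✓
GC content: GC 13/17 = 76.5%, outside 34.5–63.4% ✗

Fails: GC content.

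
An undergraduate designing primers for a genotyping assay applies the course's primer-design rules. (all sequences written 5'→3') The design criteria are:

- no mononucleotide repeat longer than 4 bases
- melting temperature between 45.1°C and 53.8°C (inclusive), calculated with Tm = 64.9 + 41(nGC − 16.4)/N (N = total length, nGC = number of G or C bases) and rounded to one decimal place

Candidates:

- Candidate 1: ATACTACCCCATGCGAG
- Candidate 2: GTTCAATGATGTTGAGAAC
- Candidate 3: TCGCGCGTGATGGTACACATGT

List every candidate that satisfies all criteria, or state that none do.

Candidate 1 only.

Candidate 1 (17 nt, A=5 T=3 G=3 C=6): longest run = 4 ✓; Tm = 64.9 + 41·(9 − 16.4)/17 = 47.1°C ✓ — passes.
Candidate 2 (19 nt, A=6 T=6 G=5 C=2): longest run = 2 ✓; Tm = 64.9 + 41·(7 − 16.4)/19 = 44.6°C, outside 45.1–53.8°C ✗ — fails.
Candidate 3 (22 nt, A=4 T=6 G=7 C=5): longest run = 2 ✓; Tm = 64.9 + 41·(12 − 16.4)/22 = 56.7°C, outside 45.1–53.8°C ✗ — fails.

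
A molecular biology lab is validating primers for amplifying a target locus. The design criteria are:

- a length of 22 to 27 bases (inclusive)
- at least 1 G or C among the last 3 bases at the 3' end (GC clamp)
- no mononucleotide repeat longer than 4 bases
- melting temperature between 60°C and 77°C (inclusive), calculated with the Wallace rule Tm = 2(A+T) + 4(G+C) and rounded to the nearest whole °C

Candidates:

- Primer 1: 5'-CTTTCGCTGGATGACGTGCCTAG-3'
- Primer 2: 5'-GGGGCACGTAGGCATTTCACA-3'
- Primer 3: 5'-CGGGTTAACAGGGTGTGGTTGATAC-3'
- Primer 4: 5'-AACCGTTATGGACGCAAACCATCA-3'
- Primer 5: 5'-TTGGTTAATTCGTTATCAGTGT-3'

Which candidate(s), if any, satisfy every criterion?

Primer 1 (23 nt, A=3 T=7 G=7 C=6): length 23 ✓; 3' end TAG has 1 G/C ✓; longest run = 3 ✓; Tm = 2·10 + 4·13 = 72°C ✓ — passes.
Primer 2 (21 nt, A=5 T=4 G=7 C=5): length 21, outside 22–27 ✗; 3' end ACA has 1 G/C ✓; longest run = 4 ✓; Tm = 2·9 + 4·12 = 66°C ✓ — fails.
Primer 3 (25 nt, A=5 T=7 G=10 C=3): length 25 ✓; 3' end TAC has 1 G/C ✓; longest run = 3 ✓; Tm = 2·12 + 4·13 = 76°C ✓ — passes.
Primer 4 (24 nt, A=9 T=4 G=4 C=7): length 24 ✓; 3' end TCA has 1 G/C ✓; longest run = 3 ✓; Tm = 2·13 + 4·11 = 70°C ✓ — passes.
Primer 5 (22 nt, A=4 T=11 G=5 C=2): length 22 ✓; 3' end TGT has 1 G/C ✓; longest run = 2 ✓; Tm = 2·15 + 4·7 = 58°C, outside 60–77°C ✗ — fails.

Primer 1, Primer 3 and Primer 4.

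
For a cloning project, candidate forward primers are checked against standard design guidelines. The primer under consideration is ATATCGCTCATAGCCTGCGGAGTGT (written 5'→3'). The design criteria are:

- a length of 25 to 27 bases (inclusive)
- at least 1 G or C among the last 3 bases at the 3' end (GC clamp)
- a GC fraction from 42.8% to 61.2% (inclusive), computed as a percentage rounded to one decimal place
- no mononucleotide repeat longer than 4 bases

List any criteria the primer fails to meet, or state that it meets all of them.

Meets all criteria.

Base counts: A=5, T=7, G=7, C=6 (length 25).
length: length 25 ✓
GC clamp: 3' end TGT has 1 G/C ✓
GC content: GC 13/25 = 52.0% ✓
homopolymer run: longest run = 2 ✓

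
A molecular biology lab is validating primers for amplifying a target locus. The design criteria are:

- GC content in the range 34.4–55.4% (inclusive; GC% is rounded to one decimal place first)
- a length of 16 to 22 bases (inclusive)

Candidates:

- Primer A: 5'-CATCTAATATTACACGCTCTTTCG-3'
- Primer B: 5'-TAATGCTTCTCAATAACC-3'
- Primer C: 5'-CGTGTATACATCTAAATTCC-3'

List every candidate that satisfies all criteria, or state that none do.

Primer C only.

Primer A (24 nt, A=6 T=9 G=2 C=7): GC 9/24 = 37.5% ✓; length 24, outside 16–22 ✗ — fails.
Primer B (18 nt, A=6 T=6 G=1 C=5): GC 6/18 = 33.3%, outside 34.4–55.4% ✗; length 18 ✓ — fails.
Primer C (20 nt, A=6 T=7 G=2 C=5): GC 7/20 = 35.0% ✓; length 20 ✓ — passes.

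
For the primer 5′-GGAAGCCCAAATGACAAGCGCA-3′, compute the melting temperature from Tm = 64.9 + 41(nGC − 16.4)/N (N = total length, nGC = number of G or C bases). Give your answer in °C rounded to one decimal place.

56.7°C

Base counts: A=9, T=1, G=6, C=6; G+C = 12, N = 22.
Tm = 64.9 + 41·(12 − 16.4)/22 = 64.9 + -180.40/22 = 56.7°C.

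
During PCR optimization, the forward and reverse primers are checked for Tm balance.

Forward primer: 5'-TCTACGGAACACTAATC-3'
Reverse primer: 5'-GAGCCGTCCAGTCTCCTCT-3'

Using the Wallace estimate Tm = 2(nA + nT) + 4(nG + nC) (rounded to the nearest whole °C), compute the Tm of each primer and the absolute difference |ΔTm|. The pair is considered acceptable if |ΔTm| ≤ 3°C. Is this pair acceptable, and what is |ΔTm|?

|ΔTm| = 14°C; the pair is not acceptable.

Forward: A=6 T=4 G=2 C=5 → Tm = 2·10 + 4·7 = 48°C.
Reverse: A=2 T=5 G=4 C=8 → Tm = 2·7 + 4·12 = 62°C.
|ΔTm| = |48 − 62| = 14°C, > 3°C.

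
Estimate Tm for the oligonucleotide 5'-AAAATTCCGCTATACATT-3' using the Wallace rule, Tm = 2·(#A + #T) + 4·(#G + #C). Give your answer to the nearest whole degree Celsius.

Base counts: A=7, T=6, G=1, C=4 (length 18).
Tm = 2·(7+6) + 4·(1+4) = 2·13 + 4·5 = 26 + 20 = 46°C.

46°C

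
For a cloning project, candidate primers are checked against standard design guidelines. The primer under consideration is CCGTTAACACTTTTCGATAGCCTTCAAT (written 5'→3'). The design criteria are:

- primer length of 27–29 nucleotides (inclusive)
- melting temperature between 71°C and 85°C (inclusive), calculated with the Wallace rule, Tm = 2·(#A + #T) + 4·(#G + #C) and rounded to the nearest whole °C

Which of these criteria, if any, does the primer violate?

Meets all criteria.

Base counts: A=7, T=10, G=3, C=8 (length 28).
length: length 28 ✓
Tm: Tm = 2·17 + 4·11 = 78°C ✓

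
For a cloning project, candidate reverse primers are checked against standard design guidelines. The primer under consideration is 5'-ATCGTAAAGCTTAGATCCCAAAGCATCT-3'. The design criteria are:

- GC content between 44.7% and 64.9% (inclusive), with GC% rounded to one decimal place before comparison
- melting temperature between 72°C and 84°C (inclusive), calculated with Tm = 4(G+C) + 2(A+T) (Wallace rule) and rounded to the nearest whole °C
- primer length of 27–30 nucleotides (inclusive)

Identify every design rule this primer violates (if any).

Fails: GC content.

Base counts: A=10, T=7, G=4, C=7 (length 28).
GC content: GC 11/28 = 39.3%, outside 44.7–64.9% ✗
Tm: Tm = 2·17 + 4·11 = 78°C ✓
length: length 28 ✓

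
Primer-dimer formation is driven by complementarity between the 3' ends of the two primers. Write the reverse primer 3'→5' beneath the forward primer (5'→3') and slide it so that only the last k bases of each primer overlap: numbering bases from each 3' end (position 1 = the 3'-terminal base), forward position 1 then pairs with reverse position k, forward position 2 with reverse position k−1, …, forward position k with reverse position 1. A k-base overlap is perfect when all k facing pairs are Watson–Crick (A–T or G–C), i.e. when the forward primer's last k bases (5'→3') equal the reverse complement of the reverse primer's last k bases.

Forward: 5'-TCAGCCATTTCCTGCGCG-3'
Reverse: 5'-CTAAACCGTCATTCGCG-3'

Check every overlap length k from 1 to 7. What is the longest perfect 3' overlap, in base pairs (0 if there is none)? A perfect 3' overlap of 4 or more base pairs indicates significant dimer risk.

Last 7 bases (5'→3') — forward …CTGCGCG, reverse …ATTCGCG.
Reverse complement of the reverse primer's last 7 bases: CGCGAAT; its first k bases are the reverse complement of the reverse primer's last k bases, so a perfect k-base overlap needs the forward primer's last k bases to equal them.
Comparing (forward last k vs required): k=1: G vs C ✗; k=2: CG vs CG ✓; k=3: GCG vs CGC ✗; k=4: CGCG vs CGCG ✓; k=5: GCGCG vs CGCGA ✗; k=6: TGCGCG vs CGCGAA ✗; k=7: CTGCGCG vs CGCGAAT ✗.
Perfect overlaps at k = 2, 4; the largest is 4.

Longest perfect overlap: 4 complementary base pairs; significant dimer risk (threshold 4).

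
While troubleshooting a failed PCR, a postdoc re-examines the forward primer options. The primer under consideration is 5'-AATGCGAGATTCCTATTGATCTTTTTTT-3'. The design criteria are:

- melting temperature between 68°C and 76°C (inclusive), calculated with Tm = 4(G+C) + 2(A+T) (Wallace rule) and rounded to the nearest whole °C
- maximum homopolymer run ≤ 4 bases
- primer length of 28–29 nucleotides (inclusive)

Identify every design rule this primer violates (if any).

Base counts: A=6, T=14, G=4, C=4 (length 28).
Tm: Tm = 2·20 + 4·8 = 72°C ✓
homopolymer run: longest run = 7, exceeds 4 ✗
length: length 28 ✓

Fails: homopolymer run.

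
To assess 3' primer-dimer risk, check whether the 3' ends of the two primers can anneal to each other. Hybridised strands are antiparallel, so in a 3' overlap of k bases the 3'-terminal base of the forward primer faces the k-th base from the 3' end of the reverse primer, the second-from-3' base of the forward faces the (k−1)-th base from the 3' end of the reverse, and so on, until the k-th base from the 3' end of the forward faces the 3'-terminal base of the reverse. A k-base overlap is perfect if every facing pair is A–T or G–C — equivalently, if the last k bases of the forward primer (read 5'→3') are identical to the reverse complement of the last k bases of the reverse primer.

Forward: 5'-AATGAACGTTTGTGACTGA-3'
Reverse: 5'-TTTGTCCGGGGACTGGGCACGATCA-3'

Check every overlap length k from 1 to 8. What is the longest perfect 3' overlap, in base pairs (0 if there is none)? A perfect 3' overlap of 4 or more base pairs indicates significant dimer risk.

Last 8 bases (5'→3') — forward …GTGACTGA, reverse …CACGATCA.
Reverse complement of the reverse primer's last 8 bases: TGATCGTG; its first k bases are the reverse complement of the reverse primer's last k bases, so a perfect k-base overlap needs the forward primer's last k bases to equal them.
Comparing (forward last k vs required): k=1: A vs T ✗; k=2: GA vs TG ✗; k=3: TGA vs TGA ✓; k=4: CTGA vs TGAT ✗; k=5: ACTGA vs TGATC ✗; k=6: GACTGA vs TGATCG ✗; k=7: TGACTGA vs TGATCGT ✗; k=8: GTGACTGA vs TGATCGTG ✗.
Only k = 3 is perfect, so the longest perfect 3' overlap is 3.

Longest perfect overlap: 3 complementary base pairs; below the dimer-risk threshold (threshold 4).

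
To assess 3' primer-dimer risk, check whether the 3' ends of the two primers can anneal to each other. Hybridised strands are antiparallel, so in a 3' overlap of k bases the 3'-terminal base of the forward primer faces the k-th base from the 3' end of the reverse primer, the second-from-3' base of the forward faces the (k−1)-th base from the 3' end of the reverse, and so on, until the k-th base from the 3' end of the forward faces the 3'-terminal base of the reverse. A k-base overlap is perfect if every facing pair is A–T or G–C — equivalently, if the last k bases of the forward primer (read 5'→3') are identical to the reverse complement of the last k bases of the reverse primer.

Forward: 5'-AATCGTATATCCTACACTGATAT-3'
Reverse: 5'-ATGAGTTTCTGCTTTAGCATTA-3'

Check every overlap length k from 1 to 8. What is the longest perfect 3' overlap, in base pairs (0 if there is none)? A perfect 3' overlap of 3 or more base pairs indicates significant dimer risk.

Last 8 bases (5'→3') — forward …ACTGATAT, reverse …TAGCATTA.
Reverse complement of the reverse primer's last 8 bases: TAATGCTA; its first k bases are the reverse complement of the reverse primer's last k bases, so a perfect k-base overlap needs the forward primer's last k bases to equal them.
Comparing (forward last k vs required): k=1: T vs T ✓; k=2: AT vs TA ✗; k=3: TAT vs TAA ✗; k=4: ATAT vs TAAT ✗; k=5: GATAT vs TAATG ✗; k=6: TGATAT vs TAATGC ✗; k=7: CTGATAT vs TAATGCT ✗; k=8: ACTGATAT vs TAATGCTA ✗.
Only k = 1 is perfect, so the longest perfect 3' overlap is 1.

Longest perfect overlap: 1 complementary base pair; below the dimer-risk threshold (threshold 3).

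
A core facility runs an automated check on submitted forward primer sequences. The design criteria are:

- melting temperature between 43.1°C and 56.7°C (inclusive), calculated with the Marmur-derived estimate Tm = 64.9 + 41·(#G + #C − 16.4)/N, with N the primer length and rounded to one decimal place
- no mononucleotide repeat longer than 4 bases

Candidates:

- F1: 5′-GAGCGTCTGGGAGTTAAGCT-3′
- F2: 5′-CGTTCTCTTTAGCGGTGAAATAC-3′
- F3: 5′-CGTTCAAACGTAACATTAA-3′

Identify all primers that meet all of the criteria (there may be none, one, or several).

F1 and F2.

F1 (20 nt, A=4 T=5 G=8 C=3): Tm = 64.9 + 41·(11 − 16.4)/20 = 53.8°C ✓; longest run = 3 ✓ — passes.
F2 (23 nt, A=5 T=8 G=5 C=5): Tm = 64.9 + 41·(10 − 16.4)/23 = 53.5°C ✓; longest run = 3 ✓ — passes.
F3 (19 nt, A=8 T=5 G=2 C=4): Tm = 64.9 + 41·(6 − 16.4)/19 = 42.5°C, outside 43.1–56.7°C ✗; longest run = 3 ✓ — fails.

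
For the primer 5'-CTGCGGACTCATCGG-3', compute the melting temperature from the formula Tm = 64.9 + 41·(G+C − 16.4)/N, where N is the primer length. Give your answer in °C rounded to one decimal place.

47.4°C

Base counts: A=2, T=3, G=5, C=5; G+C = 10, N = 15.
Tm = 64.9 + 41·(10 − 16.4)/15 = 64.9 + -262.40/15 = 47.4°C.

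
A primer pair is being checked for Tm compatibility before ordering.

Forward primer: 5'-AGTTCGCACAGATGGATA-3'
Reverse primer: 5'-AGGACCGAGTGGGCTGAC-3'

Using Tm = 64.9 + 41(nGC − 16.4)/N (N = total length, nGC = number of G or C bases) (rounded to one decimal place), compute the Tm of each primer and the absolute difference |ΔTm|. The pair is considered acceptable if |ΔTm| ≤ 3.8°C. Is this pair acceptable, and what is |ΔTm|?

Forward: G+C = 8, N = 18 → Tm = 64.9 + 41·(8 − 16.4)/18 = 45.8°C.
Reverse: G+C = 12, N = 18 → Tm = 64.9 + 41·(12 − 16.4)/18 = 54.9°C.
|ΔTm| = |45.8 − 54.9| = 9.1°C, > 3.8°C.

|ΔTm| = 9.1°C; the pair is not acceptable.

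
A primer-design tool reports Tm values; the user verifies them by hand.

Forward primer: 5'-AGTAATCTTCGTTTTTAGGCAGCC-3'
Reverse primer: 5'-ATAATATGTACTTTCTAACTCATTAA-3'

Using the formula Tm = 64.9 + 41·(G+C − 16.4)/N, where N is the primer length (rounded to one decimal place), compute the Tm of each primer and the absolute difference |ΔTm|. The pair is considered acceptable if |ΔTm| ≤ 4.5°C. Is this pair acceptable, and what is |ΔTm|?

|ΔTm| = 7.1°C; the pair is not acceptable.

Forward: G+C = 10, N = 24 → Tm = 64.9 + 41·(10 − 16.4)/24 = 54.0°C.
Reverse: G+C = 5, N = 26 → Tm = 64.9 + 41·(5 − 16.4)/26 = 46.9°C.
|ΔTm| = |54.0 − 46.9| = 7.1°C, > 4.5°C.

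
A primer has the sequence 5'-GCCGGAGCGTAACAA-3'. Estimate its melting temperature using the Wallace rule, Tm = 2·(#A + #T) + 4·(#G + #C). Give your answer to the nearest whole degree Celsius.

48°C

Base counts: A=5, T=1, G=5, C=4 (length 15).
Tm = 2·(5+1) + 4·(5+4) = 2·6 + 4·9 = 12 + 36 = 48°C.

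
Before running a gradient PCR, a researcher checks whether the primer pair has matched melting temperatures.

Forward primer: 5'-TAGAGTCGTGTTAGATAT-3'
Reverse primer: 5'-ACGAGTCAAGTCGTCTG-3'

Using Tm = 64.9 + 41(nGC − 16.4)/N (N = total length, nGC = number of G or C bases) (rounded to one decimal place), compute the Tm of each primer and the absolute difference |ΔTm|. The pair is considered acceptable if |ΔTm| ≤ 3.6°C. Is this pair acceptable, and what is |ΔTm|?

Forward: G+C = 6, N = 18 → Tm = 64.9 + 41·(6 − 16.4)/18 = 41.2°C.
Reverse: G+C = 9, N = 17 → Tm = 64.9 + 41·(9 − 16.4)/17 = 47.1°C.
|ΔTm| = |41.2 − 47.1| = 5.9°C, > 3.6°C.

|ΔTm| = 5.9°C; the pair is not acceptable.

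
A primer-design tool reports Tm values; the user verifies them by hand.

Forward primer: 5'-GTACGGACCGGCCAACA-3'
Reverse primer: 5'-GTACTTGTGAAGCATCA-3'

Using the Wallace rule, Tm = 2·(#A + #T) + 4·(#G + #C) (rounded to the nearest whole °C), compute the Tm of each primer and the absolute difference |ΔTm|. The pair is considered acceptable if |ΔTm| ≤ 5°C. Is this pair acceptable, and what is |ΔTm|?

|ΔTm| = 8°C; the pair is not acceptable.

Forward: A=5 T=1 G=5 C=6 → Tm = 2·6 + 4·11 = 56°C.
Reverse: A=5 T=5 G=4 C=3 → Tm = 2·10 + 4·7 = 48°C.
|ΔTm| = |56 − 48| = 8°C, > 5°C.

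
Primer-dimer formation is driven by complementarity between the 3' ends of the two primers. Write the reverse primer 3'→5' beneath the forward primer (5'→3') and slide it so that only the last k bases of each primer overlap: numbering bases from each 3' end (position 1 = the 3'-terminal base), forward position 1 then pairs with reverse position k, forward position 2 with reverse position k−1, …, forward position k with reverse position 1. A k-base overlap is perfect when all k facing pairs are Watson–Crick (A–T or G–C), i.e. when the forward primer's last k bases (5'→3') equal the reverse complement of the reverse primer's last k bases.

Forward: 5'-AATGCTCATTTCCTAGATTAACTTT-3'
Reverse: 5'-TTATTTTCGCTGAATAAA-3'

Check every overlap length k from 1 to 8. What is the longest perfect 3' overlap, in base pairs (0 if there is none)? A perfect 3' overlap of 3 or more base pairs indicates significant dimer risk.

Longest perfect overlap: 3 complementary base pairs; significant dimer risk (threshold 3).

Last 8 bases (5'→3') — forward …TTAACTTT, reverse …TGAATAAA.
Reverse complement of the reverse primer's last 8 bases: TTTATTCA; its first k bases are the reverse complement of the reverse primer's last k bases, so a perfect k-base overlap needs the forward primer's last k bases to equal them.
Comparing (forward last k vs required): k=1: T vs T ✓; k=2: TT vs TT ✓; k=3: TTT vs TTT ✓; k=4: CTTT vs TTTA ✗; k=5: ACTTT vs TTTAT ✗; k=6: AACTTT vs TTTATT ✗; k=7: TAACTTT vs TTTATTC ✗; k=8: TTAACTTT vs TTTATTCA ✗.
Perfect overlaps at k = 1, 2, 3; the largest is 3.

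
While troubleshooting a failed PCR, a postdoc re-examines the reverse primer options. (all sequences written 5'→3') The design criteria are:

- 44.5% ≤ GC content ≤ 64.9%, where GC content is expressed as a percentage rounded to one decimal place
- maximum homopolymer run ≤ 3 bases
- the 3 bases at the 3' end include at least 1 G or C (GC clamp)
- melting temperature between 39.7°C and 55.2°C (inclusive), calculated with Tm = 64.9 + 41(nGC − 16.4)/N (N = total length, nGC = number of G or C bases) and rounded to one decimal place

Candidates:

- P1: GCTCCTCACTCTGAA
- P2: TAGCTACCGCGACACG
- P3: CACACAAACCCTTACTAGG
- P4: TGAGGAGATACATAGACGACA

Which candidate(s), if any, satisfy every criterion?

P1 (15 nt, A=3 T=4 G=2 C=6): GC 8/15 = 53.3% ✓; longest run = 2 ✓; 3' end GAA has 1 G/C ✓; Tm = 64.9 + 41·(8 − 16.4)/15 = 41.9°C ✓ — passes.
P2 (16 nt, A=4 T=2 G=4 C=6): GC 10/16 = 62.5% ✓; longest run = 2 ✓; 3' end ACG has 2 G/C ✓; Tm = 64.9 + 41·(10 − 16.4)/16 = 48.5°C ✓ — passes.
P3 (19 nt, A=7 T=3 G=2 C=7): GC 9/19 = 47.4% ✓; longest run = 3 ✓; 3' end AGG has 2 G/C ✓; Tm = 64.9 + 41·(9 − 16.4)/19 = 48.9°C ✓ — passes.
P4 (21 nt, A=9 T=3 G=6 C=3): GC 9/21 = 42.9%, outside 44.5–64.9% ✗; longest run = 2 ✓; 3' end ACA has 1 G/C ✓; Tm = 64.9 + 41·(9 − 16.4)/21 = 50.5°C ✓ — fails.

P1, P2 and P3.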